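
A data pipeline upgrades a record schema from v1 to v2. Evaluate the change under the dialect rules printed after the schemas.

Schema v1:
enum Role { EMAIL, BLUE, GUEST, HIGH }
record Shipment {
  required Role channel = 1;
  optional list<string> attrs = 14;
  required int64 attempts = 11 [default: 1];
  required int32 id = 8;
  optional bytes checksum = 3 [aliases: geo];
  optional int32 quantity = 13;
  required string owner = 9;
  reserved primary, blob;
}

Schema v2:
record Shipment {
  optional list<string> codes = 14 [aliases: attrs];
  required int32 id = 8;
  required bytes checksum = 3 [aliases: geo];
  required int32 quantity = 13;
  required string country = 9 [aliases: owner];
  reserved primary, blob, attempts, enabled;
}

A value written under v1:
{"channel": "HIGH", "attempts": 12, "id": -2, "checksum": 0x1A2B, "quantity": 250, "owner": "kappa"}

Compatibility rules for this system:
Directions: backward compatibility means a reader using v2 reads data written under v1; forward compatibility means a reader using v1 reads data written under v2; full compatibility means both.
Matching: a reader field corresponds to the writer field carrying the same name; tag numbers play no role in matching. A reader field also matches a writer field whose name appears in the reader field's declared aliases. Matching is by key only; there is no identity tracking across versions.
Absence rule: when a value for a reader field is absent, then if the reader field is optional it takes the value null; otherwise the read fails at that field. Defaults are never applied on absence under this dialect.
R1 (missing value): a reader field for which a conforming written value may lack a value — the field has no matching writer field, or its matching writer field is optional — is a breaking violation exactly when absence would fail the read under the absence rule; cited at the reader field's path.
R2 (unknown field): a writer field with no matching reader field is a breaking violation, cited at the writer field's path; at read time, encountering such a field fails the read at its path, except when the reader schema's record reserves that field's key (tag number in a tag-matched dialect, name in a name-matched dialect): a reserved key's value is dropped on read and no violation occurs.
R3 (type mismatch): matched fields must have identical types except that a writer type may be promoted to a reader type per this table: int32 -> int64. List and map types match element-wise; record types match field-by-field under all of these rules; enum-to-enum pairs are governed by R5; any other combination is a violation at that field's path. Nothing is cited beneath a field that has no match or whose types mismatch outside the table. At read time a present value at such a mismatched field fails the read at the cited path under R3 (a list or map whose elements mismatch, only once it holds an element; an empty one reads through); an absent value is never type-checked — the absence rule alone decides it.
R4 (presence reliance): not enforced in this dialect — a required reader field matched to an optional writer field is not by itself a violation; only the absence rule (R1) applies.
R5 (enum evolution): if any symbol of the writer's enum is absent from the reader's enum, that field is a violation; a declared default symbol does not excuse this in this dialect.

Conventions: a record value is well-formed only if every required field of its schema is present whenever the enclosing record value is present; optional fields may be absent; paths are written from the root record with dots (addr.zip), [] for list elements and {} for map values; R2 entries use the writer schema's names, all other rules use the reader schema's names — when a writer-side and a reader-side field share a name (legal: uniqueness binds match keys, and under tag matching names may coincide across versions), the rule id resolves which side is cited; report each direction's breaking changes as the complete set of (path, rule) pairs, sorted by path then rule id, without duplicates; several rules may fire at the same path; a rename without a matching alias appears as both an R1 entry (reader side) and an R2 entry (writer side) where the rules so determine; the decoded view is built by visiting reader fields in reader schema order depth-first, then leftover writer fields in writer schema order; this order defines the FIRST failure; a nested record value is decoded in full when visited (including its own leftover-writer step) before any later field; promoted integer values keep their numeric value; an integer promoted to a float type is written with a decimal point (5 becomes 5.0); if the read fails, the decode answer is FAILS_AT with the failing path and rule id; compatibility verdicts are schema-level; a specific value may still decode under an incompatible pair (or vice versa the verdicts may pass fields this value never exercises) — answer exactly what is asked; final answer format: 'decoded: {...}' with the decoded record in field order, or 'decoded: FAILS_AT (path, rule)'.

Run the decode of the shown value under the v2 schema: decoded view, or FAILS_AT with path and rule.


each type pair in Shipment: writer, then reader
decoding the Shipment value with the v2 reader:
  codes := null (not supplied -> null)
  id := -2
  checksum := 0x1A2B
  quantity := 250
  country := "kappa" (from writer owner)
  read fails at channel under R2 (unknown field)
  => FAILS_AT (channel, R2)
checking off the Shipment differences that do not matter here:
  renamed field attrs to codes in record Shipment (alias attrs declared on the renamed field) -> matters for Shipment compatibility verdicts, not for this value's decode
  removed field attempts from record Shipment (its key "attempts" joins the reserved list) -> matters for Shipment compatibility verdicts, not for this value's decode
  field checksum in record Shipment: optional changed to required -> matters for Shipment compatibility verdicts, not for this value's decode
  renamed field owner to country in record Shipment (alias owner declared on the renamed field) -> matters for Shipment compatibility verdicts, not for this value's decode
  field quantity in record Shipment: optional changed to required -> matters for Shipment compatibility verdicts, not for this value's decode

decoded: FAILS_AT (channel, R2)


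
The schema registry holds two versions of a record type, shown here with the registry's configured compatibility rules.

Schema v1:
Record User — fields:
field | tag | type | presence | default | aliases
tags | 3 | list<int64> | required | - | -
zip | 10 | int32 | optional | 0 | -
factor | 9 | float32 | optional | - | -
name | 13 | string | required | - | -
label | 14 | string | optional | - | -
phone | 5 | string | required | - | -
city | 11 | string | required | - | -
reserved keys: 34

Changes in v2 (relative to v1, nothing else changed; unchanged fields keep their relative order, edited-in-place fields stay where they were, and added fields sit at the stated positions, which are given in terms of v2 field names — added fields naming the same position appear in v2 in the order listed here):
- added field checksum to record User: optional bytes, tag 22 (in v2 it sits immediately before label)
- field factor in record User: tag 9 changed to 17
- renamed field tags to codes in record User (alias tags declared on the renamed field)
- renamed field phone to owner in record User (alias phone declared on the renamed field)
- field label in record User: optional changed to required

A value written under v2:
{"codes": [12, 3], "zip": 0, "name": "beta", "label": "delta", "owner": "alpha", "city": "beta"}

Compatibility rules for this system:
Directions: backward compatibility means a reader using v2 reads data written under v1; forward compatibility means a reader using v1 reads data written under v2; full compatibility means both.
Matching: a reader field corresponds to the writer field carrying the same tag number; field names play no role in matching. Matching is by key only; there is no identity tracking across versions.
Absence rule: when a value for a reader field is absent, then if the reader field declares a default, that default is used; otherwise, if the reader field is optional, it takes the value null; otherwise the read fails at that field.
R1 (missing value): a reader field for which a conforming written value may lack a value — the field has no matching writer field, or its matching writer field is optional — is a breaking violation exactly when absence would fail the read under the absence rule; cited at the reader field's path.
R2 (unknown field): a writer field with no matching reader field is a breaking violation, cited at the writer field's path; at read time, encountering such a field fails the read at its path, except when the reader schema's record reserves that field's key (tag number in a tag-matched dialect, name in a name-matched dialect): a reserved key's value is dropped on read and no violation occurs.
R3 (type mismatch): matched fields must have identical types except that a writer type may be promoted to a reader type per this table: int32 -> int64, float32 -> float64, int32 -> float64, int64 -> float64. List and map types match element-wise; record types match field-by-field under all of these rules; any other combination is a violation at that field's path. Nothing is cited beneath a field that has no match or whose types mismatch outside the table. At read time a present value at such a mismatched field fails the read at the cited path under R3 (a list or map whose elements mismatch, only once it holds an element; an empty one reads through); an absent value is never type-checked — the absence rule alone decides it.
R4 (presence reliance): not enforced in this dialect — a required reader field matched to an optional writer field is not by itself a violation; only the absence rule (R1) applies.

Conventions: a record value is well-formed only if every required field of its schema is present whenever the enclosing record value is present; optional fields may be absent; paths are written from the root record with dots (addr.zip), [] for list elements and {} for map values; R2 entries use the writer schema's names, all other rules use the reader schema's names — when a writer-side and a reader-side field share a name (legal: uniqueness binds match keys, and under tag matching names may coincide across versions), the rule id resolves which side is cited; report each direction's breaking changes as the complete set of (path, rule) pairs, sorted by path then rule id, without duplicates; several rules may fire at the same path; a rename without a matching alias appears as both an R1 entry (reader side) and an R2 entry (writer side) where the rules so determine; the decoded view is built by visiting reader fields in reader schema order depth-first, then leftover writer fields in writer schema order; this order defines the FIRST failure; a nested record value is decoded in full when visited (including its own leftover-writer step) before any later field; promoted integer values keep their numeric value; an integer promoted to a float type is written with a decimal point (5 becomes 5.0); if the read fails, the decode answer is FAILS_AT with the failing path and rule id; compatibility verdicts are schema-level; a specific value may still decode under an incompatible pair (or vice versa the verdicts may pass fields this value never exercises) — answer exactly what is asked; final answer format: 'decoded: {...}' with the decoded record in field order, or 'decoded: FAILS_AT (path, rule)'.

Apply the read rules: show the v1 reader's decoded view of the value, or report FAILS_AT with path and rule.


each type pair in User: writer, then reader
decode walk for User under reader schema v1:
  tags := [12, 3] (from writer codes)
  zip := 0
  factor := null (absent, optional -> null)
  name := "beta"
  label := "delta"
  phone := "alpha" (from writer owner)
  city := "beta"
  => decoded: {"tags": [12, 3], "zip": 0, "factor": null, "name": "beta", "label": "delta", "phone": "alpha", "city": "beta"}
diffs on User not affecting the asked answer:
  added field checksum to record User: optional bytes, tag 22 (in v2 it sits immediately before label) -> a verdict-level change on User — the shown value reads the same
  field factor in record User: tag 9 changed to 17 -> a verdict-level change on User — the shown value reads the same
  renamed field tags to codes in record User (alias tags declared on the renamed field) -> fires no rule on User under this dialect and leaves the result unchanged
  renamed field phone to owner in record User (alias phone declared on the renamed field) -> fires no rule on User under this dialect and leaves the result unchanged
  field label in record User: optional changed to required -> a verdict-level change on User — the shown value reads the same

decoded: {"tags": [12, 3], "zip": 0, "factor": null, "name": "beta", "label": "delta", "phone": "alpha", "city": "beta"}


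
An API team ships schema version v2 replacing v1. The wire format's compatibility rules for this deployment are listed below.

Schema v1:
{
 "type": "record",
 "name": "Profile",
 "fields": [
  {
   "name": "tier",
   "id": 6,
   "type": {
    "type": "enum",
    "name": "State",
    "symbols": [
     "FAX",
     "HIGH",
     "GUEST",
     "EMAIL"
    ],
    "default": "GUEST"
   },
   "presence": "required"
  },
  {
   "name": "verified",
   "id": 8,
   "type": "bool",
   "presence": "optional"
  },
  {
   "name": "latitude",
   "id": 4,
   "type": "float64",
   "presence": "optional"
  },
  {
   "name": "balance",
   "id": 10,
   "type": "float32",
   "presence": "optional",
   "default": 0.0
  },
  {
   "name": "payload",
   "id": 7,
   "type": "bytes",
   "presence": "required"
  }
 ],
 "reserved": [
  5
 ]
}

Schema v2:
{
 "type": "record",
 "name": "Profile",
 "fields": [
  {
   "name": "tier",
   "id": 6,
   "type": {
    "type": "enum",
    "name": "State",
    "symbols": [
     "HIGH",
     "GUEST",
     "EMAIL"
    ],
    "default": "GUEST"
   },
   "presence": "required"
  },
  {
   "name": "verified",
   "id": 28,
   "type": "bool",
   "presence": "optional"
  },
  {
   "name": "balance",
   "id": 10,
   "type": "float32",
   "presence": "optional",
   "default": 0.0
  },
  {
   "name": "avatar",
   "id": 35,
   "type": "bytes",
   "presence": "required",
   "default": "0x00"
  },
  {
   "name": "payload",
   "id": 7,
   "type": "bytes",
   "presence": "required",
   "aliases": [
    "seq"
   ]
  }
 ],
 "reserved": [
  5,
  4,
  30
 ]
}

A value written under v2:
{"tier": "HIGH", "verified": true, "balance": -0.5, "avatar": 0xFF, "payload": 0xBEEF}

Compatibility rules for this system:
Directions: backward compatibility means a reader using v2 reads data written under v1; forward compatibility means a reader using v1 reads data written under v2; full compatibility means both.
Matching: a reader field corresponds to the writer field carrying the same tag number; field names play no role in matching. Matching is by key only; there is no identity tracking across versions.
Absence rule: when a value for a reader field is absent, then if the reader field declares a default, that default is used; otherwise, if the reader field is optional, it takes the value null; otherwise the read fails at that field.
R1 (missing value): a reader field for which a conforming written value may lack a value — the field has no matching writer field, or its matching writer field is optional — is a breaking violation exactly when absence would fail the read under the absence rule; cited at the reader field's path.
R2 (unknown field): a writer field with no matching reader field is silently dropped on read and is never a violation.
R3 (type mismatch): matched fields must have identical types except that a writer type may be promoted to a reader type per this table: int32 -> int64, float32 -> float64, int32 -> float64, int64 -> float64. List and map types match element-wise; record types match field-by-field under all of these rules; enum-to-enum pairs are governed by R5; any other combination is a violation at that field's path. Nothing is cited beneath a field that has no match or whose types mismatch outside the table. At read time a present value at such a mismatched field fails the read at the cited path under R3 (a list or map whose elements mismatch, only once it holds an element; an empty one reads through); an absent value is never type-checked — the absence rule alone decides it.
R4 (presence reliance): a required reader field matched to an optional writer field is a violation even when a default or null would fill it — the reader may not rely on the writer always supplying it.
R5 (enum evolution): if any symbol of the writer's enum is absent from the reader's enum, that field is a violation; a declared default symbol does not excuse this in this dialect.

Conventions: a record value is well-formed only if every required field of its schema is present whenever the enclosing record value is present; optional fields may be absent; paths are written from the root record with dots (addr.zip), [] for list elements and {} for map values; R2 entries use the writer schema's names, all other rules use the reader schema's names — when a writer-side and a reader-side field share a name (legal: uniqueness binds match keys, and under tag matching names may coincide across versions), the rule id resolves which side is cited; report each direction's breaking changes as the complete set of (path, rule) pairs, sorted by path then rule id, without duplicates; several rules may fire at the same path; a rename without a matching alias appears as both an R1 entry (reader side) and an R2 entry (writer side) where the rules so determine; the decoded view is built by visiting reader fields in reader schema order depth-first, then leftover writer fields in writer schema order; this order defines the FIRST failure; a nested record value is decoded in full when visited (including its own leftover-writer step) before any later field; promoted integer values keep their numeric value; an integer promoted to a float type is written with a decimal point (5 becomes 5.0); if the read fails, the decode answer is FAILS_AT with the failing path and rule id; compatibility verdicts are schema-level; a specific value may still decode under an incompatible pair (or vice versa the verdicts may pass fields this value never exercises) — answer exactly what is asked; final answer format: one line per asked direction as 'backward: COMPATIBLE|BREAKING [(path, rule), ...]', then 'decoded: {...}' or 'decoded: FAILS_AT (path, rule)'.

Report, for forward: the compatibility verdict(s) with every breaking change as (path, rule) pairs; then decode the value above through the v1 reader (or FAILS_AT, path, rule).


forward: COMPATIBLE []; decoded: {"tier": "HIGH", "verified": null, "latitude": null, "balance": -0.5, "payload": 0xBEEF}

in Profile below, arrows point writer -> reader
forward on Profile — v1 reading data written by v2:
  tier: paired with writer tier (State -> State; writer required)
  verified has no writer counterpart
  latitude has no writer counterpart
  balance: paired with writer balance (float32 -> float32; writer optional)
  payload: paired with writer payload (bytes -> bytes; writer required)
  leftover writer field: verified
  leftover writer field: avatar
  => forward: COMPATIBLE
decoding the Profile value with the v1 reader:
  tier := "HIGH"
  verified := null (absent, optional -> null)
  latitude := null (absent, optional -> null)
  balance := -0.5
  payload := 0xBEEF
  writer verified: unknown -> dropped
  writer avatar: unknown -> dropped
  => decoded: {"tier": "HIGH", "verified": null, "latitude": null, "balance": -0.5, "payload": 0xBEEF}
ruling out the remaining Profile differences:
  enum State (field tier in record Profile): symbol FAX removed -> its effect on Profile is confined to the backward direction, not asked
  removed field latitude from record Profile (its key 4 joins the reserved list) -> fires no rule on Profile, leaving the asked answer as it is
  added field avatar to record Profile: required bytes, tag 35, default 0x00 (in v2 it sits immediately before payload) -> fires no rule on Profile, leaving the asked answer as it is


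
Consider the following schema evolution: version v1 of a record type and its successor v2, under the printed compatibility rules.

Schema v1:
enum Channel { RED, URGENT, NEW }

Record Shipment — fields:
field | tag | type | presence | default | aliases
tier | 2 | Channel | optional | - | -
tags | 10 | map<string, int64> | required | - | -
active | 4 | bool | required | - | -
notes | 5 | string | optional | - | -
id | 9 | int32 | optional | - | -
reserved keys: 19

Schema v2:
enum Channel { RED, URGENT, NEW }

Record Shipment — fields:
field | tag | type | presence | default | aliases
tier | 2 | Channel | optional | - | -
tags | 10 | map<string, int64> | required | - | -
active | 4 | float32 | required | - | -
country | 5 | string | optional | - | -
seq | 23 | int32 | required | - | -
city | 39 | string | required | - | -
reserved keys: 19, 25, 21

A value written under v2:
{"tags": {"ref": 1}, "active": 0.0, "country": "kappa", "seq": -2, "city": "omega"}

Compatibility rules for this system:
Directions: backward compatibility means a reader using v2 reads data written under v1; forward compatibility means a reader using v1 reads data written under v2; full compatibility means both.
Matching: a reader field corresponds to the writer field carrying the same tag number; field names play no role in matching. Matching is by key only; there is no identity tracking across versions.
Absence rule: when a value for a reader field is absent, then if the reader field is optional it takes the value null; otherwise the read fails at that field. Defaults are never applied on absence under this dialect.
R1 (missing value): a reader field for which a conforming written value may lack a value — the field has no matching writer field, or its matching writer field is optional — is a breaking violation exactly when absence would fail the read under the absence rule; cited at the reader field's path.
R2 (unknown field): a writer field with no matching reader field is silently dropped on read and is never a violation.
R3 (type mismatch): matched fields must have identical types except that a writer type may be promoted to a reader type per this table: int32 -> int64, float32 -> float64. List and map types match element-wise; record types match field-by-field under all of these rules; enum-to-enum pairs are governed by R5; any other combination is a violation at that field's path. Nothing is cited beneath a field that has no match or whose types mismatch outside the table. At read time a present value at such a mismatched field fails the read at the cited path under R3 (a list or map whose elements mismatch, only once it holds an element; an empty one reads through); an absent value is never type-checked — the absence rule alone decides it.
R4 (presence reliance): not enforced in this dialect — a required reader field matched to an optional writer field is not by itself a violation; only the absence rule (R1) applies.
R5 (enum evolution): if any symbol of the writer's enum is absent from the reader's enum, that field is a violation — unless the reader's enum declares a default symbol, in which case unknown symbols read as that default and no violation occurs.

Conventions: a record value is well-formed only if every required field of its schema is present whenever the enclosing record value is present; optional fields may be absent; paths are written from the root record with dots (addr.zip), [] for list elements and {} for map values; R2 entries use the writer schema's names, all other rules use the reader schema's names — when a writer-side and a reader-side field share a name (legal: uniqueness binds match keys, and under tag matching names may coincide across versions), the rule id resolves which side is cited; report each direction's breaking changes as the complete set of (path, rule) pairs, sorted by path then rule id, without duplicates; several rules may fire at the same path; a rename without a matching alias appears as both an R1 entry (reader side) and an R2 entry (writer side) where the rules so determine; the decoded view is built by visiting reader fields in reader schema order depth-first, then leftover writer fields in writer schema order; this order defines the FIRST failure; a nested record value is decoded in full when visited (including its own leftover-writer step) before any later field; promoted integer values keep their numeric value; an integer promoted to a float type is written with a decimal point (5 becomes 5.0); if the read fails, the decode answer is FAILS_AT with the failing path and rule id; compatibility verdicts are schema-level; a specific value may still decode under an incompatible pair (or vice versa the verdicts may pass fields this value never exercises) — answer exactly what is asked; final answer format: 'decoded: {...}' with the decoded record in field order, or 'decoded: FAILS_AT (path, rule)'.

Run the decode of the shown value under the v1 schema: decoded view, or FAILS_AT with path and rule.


in Shipment below, arrows point writer -> reader
decoding the Shipment value with the v1 reader:
  tier := null (not supplied -> null)
  tags := {"ref": 1}
  read fails at active under R3
  => FAILS_AT (active, R3)
ruling out the remaining Shipment differences:
  removed field id from record Shipment -> triggers nothing under the printed rules; the Shipment answer is the same either way
  added field seq to record Shipment: required int32, tag 23 (in v2 it sits last) -> affects the rule determinations only; this particular Shipment value decodes identically
  added field city to record Shipment: required string, tag 39 (in v2 it sits last) -> affects the rule determinations only; this particular Shipment value decodes identically
  renamed field notes to country in record Shipment -> triggers nothing under the printed rules; the Shipment answer is the same either way

decoded: FAILS_AT (active, R3)


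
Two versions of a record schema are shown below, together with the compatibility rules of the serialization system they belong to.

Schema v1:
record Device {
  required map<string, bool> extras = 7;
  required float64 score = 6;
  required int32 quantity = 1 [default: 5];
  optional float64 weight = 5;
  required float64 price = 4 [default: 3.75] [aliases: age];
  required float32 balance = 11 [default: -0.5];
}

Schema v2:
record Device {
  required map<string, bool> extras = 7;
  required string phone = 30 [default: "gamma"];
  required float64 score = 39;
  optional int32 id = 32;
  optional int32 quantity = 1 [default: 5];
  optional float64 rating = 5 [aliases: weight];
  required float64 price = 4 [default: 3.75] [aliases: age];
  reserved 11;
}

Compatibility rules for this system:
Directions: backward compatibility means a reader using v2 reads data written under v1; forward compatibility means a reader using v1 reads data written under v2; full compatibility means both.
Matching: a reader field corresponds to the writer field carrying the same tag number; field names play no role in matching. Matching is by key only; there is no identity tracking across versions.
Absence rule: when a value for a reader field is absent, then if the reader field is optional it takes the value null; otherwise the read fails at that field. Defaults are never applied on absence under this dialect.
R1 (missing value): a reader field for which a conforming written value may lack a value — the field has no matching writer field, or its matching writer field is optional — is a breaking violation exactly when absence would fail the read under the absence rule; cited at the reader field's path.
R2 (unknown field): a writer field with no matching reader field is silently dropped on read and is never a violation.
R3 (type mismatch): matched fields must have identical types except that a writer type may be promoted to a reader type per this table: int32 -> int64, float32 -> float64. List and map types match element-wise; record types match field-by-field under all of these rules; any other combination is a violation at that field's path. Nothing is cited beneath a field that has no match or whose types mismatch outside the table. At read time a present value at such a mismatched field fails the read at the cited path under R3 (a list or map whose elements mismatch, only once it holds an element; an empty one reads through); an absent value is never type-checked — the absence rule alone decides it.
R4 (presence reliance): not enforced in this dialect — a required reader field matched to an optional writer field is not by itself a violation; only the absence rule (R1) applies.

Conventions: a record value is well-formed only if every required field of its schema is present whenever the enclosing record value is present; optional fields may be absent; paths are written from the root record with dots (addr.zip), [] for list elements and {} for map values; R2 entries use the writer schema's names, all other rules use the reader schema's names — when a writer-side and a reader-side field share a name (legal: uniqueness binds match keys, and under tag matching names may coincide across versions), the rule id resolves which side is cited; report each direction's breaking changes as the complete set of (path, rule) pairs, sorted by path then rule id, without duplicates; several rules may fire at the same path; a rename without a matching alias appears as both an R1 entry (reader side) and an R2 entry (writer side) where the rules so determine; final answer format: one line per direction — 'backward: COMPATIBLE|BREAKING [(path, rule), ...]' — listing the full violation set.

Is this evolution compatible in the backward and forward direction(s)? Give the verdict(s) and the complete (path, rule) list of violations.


each type pair in Device: writer, then reader
checking backward for Device: reader v2 against writer v1:
  writer required, map<string, bool> -> map<string, bool>: reader extras maps from writer extras
  phone: no writer-side match
  score: no writer-side match
  id: no writer-side match
  writer required, int32 -> int32: reader quantity maps from writer quantity
  writer optional, float64 -> float64: reader rating maps from writer weight
  writer required, float64 -> float64: reader price maps from writer price
  writer field score has no reader counterpart
  writer field balance has no reader counterpart
  rule R1 violated at phone
  rule R1 violated at score
  backward on Device therefore BREAKING (2)
checking forward for Device: reader v1 against writer v2:
  writer required, map<string, bool> -> map<string, bool>: reader extras maps from writer extras
  score: no writer-side match
  writer optional, int32 -> int32: reader quantity maps from writer quantity
  writer optional, float64 -> float64: reader weight maps from writer rating
  writer required, float64 -> float64: reader price maps from writer price
  balance: no writer-side match
  writer field phone has no reader counterpart
  writer field score has no reader counterpart
  writer field id has no reader counterpart
  rule R1 violated at balance
  rule R1 violated at quantity
  rule R1 violated at score
  forward on Device therefore BREAKING (3)

backward: BREAKING [(phone, R1), (score, R1)]; forward: BREAKING [(balance, R1), (quantity, R1), (score, R1)]


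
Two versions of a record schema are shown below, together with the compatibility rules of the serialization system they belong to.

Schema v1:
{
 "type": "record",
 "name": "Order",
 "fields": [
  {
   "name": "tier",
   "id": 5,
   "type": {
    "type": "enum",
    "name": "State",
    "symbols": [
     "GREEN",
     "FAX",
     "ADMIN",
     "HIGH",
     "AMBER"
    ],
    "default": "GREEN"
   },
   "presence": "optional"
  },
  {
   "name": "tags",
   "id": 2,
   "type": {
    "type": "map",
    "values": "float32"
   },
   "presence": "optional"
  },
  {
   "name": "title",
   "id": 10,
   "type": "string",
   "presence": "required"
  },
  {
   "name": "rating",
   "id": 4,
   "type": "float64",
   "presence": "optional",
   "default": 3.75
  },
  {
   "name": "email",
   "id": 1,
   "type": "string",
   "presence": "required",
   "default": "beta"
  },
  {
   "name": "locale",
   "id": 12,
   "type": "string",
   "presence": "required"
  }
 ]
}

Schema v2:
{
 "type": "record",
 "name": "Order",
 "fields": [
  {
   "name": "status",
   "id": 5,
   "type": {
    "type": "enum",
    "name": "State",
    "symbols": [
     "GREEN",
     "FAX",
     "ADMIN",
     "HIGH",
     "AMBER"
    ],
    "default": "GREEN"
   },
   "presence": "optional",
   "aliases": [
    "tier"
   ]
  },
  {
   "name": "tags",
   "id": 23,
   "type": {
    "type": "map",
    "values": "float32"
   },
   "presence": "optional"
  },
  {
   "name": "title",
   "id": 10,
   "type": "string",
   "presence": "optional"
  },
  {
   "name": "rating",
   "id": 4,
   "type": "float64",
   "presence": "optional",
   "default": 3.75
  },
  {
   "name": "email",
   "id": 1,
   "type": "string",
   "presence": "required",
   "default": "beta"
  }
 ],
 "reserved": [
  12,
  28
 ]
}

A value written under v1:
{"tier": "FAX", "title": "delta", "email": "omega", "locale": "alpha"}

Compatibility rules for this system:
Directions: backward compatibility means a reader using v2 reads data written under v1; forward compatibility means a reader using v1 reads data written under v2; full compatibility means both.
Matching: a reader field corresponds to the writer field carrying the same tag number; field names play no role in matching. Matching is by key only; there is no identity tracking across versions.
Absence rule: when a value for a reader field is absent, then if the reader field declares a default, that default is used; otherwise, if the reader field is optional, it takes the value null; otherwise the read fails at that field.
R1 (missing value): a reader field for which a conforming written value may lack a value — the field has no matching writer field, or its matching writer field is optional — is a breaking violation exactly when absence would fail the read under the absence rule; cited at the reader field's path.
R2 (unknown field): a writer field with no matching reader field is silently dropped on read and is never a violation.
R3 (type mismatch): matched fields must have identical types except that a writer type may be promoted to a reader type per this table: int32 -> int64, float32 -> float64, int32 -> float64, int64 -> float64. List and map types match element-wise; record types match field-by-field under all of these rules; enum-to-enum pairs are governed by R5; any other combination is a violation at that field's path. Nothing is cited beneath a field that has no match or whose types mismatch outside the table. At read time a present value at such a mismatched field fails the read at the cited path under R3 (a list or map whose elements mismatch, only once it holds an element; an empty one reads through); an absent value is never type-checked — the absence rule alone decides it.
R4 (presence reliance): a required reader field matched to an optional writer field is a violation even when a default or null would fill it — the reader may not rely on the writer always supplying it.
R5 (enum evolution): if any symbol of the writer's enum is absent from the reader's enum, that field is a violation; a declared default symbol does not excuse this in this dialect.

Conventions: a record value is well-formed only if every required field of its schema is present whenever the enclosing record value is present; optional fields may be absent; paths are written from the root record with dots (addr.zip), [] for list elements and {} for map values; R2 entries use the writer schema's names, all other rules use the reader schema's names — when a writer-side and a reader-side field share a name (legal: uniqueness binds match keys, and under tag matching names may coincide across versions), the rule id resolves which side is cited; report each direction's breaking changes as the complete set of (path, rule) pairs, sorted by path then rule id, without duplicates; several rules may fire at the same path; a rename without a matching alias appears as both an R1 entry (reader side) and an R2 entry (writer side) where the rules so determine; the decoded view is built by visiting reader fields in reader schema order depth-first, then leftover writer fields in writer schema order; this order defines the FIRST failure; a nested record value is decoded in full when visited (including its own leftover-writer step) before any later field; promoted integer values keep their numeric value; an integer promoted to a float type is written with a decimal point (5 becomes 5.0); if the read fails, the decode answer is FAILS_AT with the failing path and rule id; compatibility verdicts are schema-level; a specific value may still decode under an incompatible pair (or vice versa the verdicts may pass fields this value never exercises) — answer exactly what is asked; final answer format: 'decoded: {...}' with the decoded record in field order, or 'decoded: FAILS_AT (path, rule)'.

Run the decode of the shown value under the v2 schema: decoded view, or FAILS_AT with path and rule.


decoded: {"status": "FAX", "tags": null, "title": "delta", "rating": 3.75, "email": "omega"}

in Order below, arrows point writer -> reader
decoding the Order value with the v2 reader:
  status := "FAX" (from writer tier)
  tags := null (not supplied -> null)
  title := "delta"
  rating := 3.75 (no value, default fills)
  email := "omega"
  writer locale: unmatched, discarded
  => decoded: {"status": "FAX", "tags": null, "title": "delta", "rating": 3.75, "email": "omega"}
the rest of the Order diff is inert for this question:
  field tags in record Order: tag 2 changed to 23 -> fires no rule on Order under this dialect and leaves the result unchanged
  field title in record Order: required changed to optional -> affects the rule determinations only; this particular Order value decodes identically


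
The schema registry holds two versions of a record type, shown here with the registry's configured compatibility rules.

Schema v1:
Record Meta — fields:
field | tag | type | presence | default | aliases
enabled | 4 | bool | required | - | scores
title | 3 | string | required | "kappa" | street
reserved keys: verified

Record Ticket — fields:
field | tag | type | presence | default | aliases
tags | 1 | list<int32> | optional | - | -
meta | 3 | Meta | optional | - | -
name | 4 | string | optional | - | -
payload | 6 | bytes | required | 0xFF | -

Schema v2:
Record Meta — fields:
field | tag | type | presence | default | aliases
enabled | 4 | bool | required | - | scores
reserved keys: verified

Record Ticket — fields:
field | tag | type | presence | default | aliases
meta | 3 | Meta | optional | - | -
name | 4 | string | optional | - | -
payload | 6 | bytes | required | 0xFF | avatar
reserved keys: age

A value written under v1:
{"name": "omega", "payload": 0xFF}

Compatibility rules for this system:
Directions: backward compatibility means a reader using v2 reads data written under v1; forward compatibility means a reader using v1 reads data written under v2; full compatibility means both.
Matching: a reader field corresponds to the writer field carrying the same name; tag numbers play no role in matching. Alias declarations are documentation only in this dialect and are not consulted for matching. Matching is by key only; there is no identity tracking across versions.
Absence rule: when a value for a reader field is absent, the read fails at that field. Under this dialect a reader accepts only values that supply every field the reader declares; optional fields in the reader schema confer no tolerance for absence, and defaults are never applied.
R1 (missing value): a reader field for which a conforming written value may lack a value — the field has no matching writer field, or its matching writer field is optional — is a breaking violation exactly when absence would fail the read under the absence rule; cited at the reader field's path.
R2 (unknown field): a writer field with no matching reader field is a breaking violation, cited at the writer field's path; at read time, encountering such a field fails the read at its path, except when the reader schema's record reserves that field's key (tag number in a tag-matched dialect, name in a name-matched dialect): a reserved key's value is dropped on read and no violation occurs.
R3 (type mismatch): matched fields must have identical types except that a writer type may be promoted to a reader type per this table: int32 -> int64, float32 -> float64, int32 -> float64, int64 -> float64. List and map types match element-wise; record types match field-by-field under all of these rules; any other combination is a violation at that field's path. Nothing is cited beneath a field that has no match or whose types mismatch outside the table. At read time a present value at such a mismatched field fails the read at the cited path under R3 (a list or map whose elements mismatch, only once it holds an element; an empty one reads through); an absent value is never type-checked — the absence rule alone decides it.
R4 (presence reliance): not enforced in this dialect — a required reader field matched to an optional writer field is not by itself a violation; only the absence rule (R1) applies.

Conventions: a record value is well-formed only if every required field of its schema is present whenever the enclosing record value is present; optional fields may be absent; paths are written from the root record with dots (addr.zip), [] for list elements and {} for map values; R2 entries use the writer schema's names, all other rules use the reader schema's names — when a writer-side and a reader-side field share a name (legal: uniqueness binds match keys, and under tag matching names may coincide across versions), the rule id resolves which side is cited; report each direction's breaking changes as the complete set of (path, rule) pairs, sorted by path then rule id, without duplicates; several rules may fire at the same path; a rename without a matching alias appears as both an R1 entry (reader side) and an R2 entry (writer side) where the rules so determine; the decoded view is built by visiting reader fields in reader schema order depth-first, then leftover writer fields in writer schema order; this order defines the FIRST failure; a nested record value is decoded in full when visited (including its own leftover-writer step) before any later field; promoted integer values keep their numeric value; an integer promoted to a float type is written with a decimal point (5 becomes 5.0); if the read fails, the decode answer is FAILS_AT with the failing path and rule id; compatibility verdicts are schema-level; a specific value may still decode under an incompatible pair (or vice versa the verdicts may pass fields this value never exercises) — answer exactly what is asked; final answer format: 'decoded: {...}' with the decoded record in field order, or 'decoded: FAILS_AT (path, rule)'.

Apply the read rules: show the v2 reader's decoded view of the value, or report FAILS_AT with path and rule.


decoded: FAILS_AT (meta, R1)

in Ticket below, arrows point writer -> reader
migrating the Ticket value to v2:
  read fails at meta under R1 (no fill)
  => FAILS_AT (meta, R1)
ruling out the remaining Ticket differences:
  removed field title from record Meta -> affects the rule determinations only; this particular Ticket value decodes identically
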